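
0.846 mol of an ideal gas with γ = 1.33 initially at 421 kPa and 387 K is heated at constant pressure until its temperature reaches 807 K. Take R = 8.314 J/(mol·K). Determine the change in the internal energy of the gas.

V₁ = nRT₁/P₁ = 0.846×8.314×387/421 = 6.47 L.
Isobaric: P stays 421 kPa; V/T = const ⇒ T₂ = 807 K, V₂ = 13.5 L.
For an ideal gas ΔU = nCvΔT with Cv = R/(γ−1) = 25.2 J/(mol·K).
ΔU = 0.846×25.2×(807−387) = 8950 J.

8950 J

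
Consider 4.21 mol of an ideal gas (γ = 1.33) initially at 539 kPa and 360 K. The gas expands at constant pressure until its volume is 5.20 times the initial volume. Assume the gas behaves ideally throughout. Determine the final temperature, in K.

1870 K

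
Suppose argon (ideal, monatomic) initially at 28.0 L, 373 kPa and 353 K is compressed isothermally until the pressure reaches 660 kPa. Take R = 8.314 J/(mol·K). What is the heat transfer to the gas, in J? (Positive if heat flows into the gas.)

-5960 J

n = P₁V₁/(RT₁) = 373×28.0/(8.314×353) = 3.56 mol.
Isothermal: T stays 353 K; PV = const ⇒ V₂ = 15.8 L, P₂ = 660 kPa.
ΔU = 0 (ideal gas, T constant).
W = nRT ln(V₂/V₁) = 3.56×8.314×353×ln(0.565) = -5960 J.
Q = ΔU + W = -5960 J.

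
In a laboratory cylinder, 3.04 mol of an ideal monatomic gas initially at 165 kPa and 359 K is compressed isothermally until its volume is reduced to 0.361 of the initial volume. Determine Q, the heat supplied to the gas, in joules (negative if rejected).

V₁ = nRT₁/P₁ = 3.04×8.314×359/165 = 55.0 L.
Isothermal: T stays 359 K; PV = const ⇒ V₂ = 19.9 L, P₂ = 457 kPa.
ΔU = 0 (ideal gas, T constant).
W = nRT ln(V₂/V₁) = 3.04×8.314×359×ln(0.361) = -9240 J.
Q = ΔU + W = -9240 J.

-9240 J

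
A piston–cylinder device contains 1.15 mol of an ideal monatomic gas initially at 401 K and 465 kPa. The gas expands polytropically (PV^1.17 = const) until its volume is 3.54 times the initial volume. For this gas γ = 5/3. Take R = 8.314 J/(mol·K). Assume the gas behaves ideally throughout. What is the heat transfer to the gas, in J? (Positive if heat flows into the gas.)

3250 J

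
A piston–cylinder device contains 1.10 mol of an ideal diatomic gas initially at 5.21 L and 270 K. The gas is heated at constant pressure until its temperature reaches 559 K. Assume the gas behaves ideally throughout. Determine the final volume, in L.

10.8 L

P₁ = nRT₁/V₁ = 1.10×8.314×270/5.21 = 474 kPa.
Isobaric: P stays 474 kPa; V/T = const ⇒ T₂ = 559 K, V₂ = 10.8 L.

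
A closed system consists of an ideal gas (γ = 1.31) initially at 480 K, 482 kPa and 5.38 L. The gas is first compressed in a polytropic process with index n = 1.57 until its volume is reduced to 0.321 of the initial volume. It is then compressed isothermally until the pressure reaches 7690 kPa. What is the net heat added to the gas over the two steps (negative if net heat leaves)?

-1410 J

n = P₁V₁/(RT₁) = 482×5.38/(8.314×480) = 0.650 mol.
Step 1 — Polytropic n=1.57: T₂ = T₁(V₁/V₂)^(n−1) = 480×(3.12)^0.57 = 917 K; P₂ = P₁(V₁/V₂)^n = 2870 kPa.
W = (P₁V₁−P₂V₂)/(n−1) = (482×5.38−2870×1.73)/0.57 = -4150 J.
ΔU = nCvΔT = 0.650×26.8×(917−480) = 7620 J.
Q = ΔU + W = 3480 J.
State after step 1: P = 2870 kPa, V = 1.73 L, T = 917 K.
Step 2 — Isothermal: T stays 917 K; PV = const ⇒ V₂ = 0.644 L, P₂ = 7690 kPa.
ΔU = 0 (ideal gas, T constant).
W = nRT ln(V₂/V₁) = 0.650×8.314×917×ln(0.373) = -4890 J.
Q = ΔU + W = -4890 J.
Net over both steps: W = -9030 J, Q = -1410 J, ΔU = 7620 J.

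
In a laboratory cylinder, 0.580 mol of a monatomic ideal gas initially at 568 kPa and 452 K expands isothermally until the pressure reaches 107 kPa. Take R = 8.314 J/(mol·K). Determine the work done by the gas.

3640 J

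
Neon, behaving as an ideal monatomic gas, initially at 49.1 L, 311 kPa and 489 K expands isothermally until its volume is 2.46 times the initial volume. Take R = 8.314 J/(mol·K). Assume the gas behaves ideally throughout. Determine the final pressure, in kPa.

Isothermal: T stays 489 K; PV = const ⇒ V₂ = 121 L, P₂ = 126 kPa.

126 kPa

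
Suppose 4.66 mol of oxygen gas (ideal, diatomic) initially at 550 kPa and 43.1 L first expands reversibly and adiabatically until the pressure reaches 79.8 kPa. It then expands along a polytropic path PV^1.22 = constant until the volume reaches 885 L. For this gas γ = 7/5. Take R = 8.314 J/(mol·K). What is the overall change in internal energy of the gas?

T₁ = P₁V₁/(nR) = 550×43.1/(4.66×8.314) = 612 K.
Step 1 — Adiabatic: T₂/T₁ = (P₂/P₁)^((γ−1)/γ) ⇒ T₂ = 612×(0.145)^0.286 = 352 K; V₂ = 171 L.
ΔU = nCvΔT = 4.66×20.8×(352−612) = -25100 J.
Q = 0 for an adiabatic process, so W = −ΔU = 25100 J.
State after step 1: P = 79.8 kPa, V = 171 L, T = 352 K.
Step 2 — Polytropic n=1.22: T₂ = T₁(V₁/V₂)^(n−1) = 352×(0.193)^0.22 = 246 K; P₂ = P₁(V₁/V₂)^n = 10.7 kPa.
W = (P₁V₁−P₂V₂)/(n−1) = (79.8×171−10.7×885)/0.22 = 18800 J.
ΔU = nCvΔT = 4.66×20.8×(246−352) = -10400 J.
Q = ΔU + W = 8470 J.
Net over both steps: W = 44000 J, Q = 8470 J, ΔU = -35500 J.

-35500 J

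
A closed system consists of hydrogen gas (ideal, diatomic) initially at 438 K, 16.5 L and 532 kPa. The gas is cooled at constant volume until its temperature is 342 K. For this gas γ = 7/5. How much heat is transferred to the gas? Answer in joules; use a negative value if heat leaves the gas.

n = P₁V₁/(RT₁) = 532×16.5/(8.314×438) = 2.41 mol.
Isochoric: V stays 16.5 L; P/T = const ⇒ T₂ = 342 K, P₂ = 415 kPa.
W = 0 (no volume change).
ΔU = nCvΔT = 2.41×20.8×(342−438) = -4810 J.
Q = ΔU = -4810 J.

-4810 J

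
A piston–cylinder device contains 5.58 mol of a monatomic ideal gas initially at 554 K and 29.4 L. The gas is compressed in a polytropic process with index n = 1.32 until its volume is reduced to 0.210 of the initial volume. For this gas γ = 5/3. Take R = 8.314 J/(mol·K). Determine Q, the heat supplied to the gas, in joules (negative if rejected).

P₁ = nRT₁/V₁ = 5.58×8.314×554/29.4 = 874 kPa.
Polytropic n=1.32: T₂ = T₁(V₁/V₂)^(n−1) = 554×(4.76)^0.32 = 913 K; P₂ = P₁(V₁/V₂)^n = 6860 kPa.
W = (P₁V₁−P₂V₂)/(n−1) = (874×29.4−6860×6.17)/0.32 = -52000 J.
ΔU = nCvΔT = 5.58×12.5×(913−554) = 25000 J.
Q = ΔU + W = -27100 J.

-27100 J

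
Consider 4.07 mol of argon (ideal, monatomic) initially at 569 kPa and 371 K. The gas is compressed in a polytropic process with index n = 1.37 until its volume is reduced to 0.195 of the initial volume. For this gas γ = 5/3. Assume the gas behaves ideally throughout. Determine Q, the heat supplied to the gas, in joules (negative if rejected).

V₁ = nRT₁/P₁ = 4.07×8.314×371/569 = 22.1 L.
Polytropic n=1.37: T₂ = T₁(V₁/V₂)^(n−1) = 371×(5.13)^0.37 = 679 K; P₂ = P₁(V₁/V₂)^n = 5340 kPa.
W = (P₁V₁−P₂V₂)/(n−1) = (569×22.1−5340×4.30)/0.37 = -28200 J.
ΔU = nCvΔT = 4.07×12.5×(679−371) = 15600 J.
Q = ΔU + W = -12500 J.

-12500 J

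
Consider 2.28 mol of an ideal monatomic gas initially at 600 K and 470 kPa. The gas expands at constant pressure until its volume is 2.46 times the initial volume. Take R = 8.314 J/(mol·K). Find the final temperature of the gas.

V₁ = nRT₁/P₁ = 2.28×8.314×600/470 = 24.2 L.
Isobaric: P stays 470 kPa; V/T = const ⇒ T₂ = 1480 K, V₂ = 59.5 L.

1480 K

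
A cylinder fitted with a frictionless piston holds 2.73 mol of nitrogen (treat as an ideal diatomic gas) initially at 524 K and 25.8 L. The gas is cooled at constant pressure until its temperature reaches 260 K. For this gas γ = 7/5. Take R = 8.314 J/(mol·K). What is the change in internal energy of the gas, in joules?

P₁ = nRT₁/V₁ = 2.73×8.314×524/25.8 = 461 kPa.
Isobaric: P stays 461 kPa; V/T = const ⇒ T₂ = 260 K, V₂ = 12.8 L.
For an ideal gas ΔU = nCvΔT with Cv = (5/2)R = 20.8 J/(mol·K).
ΔU = 2.73×20.8×(260−524) = -15000 J.

-15000 J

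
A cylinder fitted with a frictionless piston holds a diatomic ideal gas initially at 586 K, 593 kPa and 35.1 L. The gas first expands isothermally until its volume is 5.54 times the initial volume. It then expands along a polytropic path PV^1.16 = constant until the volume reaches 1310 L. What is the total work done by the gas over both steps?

69900 J

n = P₁V₁/(RT₁) = 593×35.1/(8.314×586) = 4.27 mol.
Step 1 — Isothermal: T stays 586 K; PV = const ⇒ V₂ = 194 L, P₂ = 107 kPa.
ΔU = 0 (ideal gas, T constant).
W = nRT ln(V₂/V₁) = 4.27×8.314×586×ln(5.54) = 35600 J.
Q = ΔU + W = 35600 J.
State after step 1: P = 107 kPa, V = 194 L, T = 586 K.
Step 2 — Polytropic n=1.16: T₂ = T₁(V₁/V₂)^(n−1) = 586×(0.148)^0.16 = 432 K; P₂ = P₁(V₁/V₂)^n = 11.7 kPa.
W = (P₁V₁−P₂V₂)/(n−1) = (107×194−11.7×1310)/0.16 = 34200 J.
ΔU = nCvΔT = 4.27×20.8×(432−586) = -13700 J.
Q = ΔU + W = 20500 J.
Net over both steps: W = 69900 J, Q = 56200 J, ΔU = -13700 J.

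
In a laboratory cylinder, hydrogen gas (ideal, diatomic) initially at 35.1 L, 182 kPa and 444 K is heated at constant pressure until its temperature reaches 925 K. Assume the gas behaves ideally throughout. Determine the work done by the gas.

n = P₁V₁/(RT₁) = 182×35.1/(8.314×444) = 1.73 mol.
Isobaric: P stays 182 kPa; V/T = const ⇒ T₂ = 925 K, V₂ = 73.1 L.
W = PΔV = 182×(73.1−35.1) kPa·L = 6920 J.

6920 J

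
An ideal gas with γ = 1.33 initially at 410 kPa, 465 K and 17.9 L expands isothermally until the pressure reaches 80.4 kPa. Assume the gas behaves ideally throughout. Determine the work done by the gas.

12000 J

n = P₁V₁/(RT₁) = 410×17.9/(8.314×465) = 1.90 mol.
Isothermal: T stays 465 K; PV = const ⇒ V₂ = 91.3 L, P₂ = 80.4 kPa.
W = nRT ln(V₂/V₁) = 1.90×8.314×465×ln(5.10) = 12000 J.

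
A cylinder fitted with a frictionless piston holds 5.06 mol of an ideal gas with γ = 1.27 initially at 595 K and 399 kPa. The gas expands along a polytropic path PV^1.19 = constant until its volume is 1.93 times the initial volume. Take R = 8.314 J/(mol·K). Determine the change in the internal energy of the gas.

V₁ = nRT₁/P₁ = 5.06×8.314×595/399 = 62.7 L.
Polytropic n=1.19: T₂ = T₁(V₁/V₂)^(n−1) = 595×(0.518)^0.19 = 525 K; P₂ = P₁(V₁/V₂)^n = 182 kPa.
For an ideal gas ΔU = nCvΔT with Cv = R/(γ−1) = 30.8 J/(mol·K).
ΔU = 5.06×30.8×(525−595) = -10900 J.

-10900 J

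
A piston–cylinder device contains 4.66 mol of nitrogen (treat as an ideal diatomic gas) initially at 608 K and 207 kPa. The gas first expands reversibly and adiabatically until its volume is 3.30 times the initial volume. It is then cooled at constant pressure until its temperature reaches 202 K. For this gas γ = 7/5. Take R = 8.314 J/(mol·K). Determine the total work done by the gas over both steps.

15600 J

V₁ = nRT₁/P₁ = 4.66×8.314×608/207 = 114 L.
Step 1 — Adiabatic: TV^(γ−1) = const ⇒ T₂ = 608×(0.303)^0.400 = 377 K; PV^γ = const ⇒ P₂ = 38.9 kPa.
ΔU = nCvΔT = 4.66×20.8×(377−608) = -22400 J.
Q = 0 for an adiabatic process, so W = −ΔU = 22400 J.
State after step 1: P = 38.9 kPa, V = 376 L, T = 377 K.
Step 2 — Isobaric: P stays 38.9 kPa; V/T = const ⇒ T₂ = 202 K, V₂ = 201 L.
W = PΔV = 38.9×(201−376) kPa·L = -6790 J.
ΔU = nCvΔT = 4.66×20.8×(202−377) = -17000 J.
Q = ΔU + W = nCpΔT = -23700 J.
Net over both steps: W = 15600 J, Q = -23700 J, ΔU = -39300 J.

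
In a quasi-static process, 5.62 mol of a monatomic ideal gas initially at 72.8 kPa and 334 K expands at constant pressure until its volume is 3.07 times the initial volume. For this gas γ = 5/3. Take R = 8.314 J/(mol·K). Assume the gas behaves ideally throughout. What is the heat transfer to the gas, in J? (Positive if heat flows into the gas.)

V₁ = nRT₁/P₁ = 5.62×8.314×334/72.8 = 214 L.
Isobaric: P stays 72.8 kPa; V/T = const ⇒ T₂ = 1030 K, V₂ = 658 L.
W = PΔV = 72.8×(658−214) kPa·L = 32300 J.
ΔU = nCvΔT = 5.62×12.5×(1030−334) = 48500 J.
Q = ΔU + W = nCpΔT = 80800 J.

80800 J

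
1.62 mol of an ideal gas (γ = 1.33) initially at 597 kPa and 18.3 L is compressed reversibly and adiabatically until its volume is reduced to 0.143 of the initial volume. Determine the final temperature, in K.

T₁ = P₁V₁/(nR) = 597×18.3/(1.62×8.314) = 811 K.
Adiabatic: TV^(γ−1) = const ⇒ T₂ = 811×(6.99)^0.330 = 1540 K; PV^γ = const ⇒ P₂ = 7930 kPa.

1540 K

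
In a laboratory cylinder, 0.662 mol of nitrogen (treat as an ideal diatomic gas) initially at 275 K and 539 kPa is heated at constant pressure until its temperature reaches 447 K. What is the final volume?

V₁ = nRT₁/P₁ = 0.662×8.314×275/539 = 2.81 L.
Isobaric: P stays 539 kPa; V/T = const ⇒ T₂ = 447 K, V₂ = 4.56 L.

4.56 L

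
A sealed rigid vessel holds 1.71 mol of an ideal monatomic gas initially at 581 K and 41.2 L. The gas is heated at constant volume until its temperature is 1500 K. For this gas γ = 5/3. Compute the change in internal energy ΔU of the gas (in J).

P₁ = nRT₁/V₁ = 1.71×8.314×581/41.2 = 200 kPa.
Isochoric: V stays 41.2 L; P/T = const ⇒ T₂ = 1500 K, P₂ = 518 kPa.
For an ideal gas ΔU = nCvΔT with Cv = (3/2)R = 12.5 J/(mol·K).
ΔU = 1.71×12.5×(1500−581) = 19600 J.

19600 J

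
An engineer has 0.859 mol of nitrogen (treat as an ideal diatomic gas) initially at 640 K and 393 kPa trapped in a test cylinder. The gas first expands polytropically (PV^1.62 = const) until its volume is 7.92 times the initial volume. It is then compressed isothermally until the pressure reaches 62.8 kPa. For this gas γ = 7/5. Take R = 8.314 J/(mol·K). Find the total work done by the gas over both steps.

3400 J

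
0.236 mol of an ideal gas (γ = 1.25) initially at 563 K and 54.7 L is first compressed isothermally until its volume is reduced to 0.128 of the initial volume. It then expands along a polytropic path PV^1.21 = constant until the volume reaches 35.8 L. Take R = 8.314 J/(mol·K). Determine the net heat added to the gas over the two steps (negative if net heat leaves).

-2030 J

P₁ = nRT₁/V₁ = 0.236×8.314×563/54.7 = 20.2 kPa.
Step 1 — Isothermal: T stays 563 K; PV = const ⇒ V₂ = 7.00 L, P₂ = 158 kPa.
ΔU = 0 (ideal gas, T constant).
W = nRT ln(V₂/V₁) = 0.236×8.314×563×ln(0.128) = -2270 J.
Q = ΔU + W = -2270 J.
State after step 1: P = 158 kPa, V = 7.00 L, T = 563 K.
Step 2 — Polytropic n=1.21: T₂ = T₁(V₁/V₂)^(n−1) = 563×(0.196)^0.21 = 400 K; P₂ = P₁(V₁/V₂)^n = 21.9 kPa.
W = (P₁V₁−P₂V₂)/(n−1) = (158×7.00−21.9×35.8)/0.21 = 1530 J.
ΔU = nCvΔT = 0.236×33.3×(400−563) = -1280 J.
Q = ΔU + W = 244 J.
Net over both steps: W = -745 J, Q = -2030 J, ΔU = -1280 J.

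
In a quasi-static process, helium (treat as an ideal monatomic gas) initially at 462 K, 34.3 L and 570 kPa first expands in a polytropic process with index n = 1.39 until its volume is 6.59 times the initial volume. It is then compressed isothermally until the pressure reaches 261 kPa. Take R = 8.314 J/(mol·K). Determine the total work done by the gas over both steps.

n = P₁V₁/(RT₁) = 570×34.3/(8.314×462) = 5.09 mol.
Step 1 — Polytropic n=1.39: T₂ = T₁(V₁/V₂)^(n−1) = 462×(0.152)^0.39 = 221 K; P₂ = P₁(V₁/V₂)^n = 41.5 kPa.
W = (P₁V₁−P₂V₂)/(n−1) = (570×34.3−41.5×226)/0.39 = 26100 J.
ΔU = nCvΔT = 5.09×12.5×(221−462) = -15300 J.
Q = ΔU + W = 10800 J.
State after step 1: P = 41.5 kPa, V = 226 L, T = 221 K.
Step 2 — Isothermal: T stays 221 K; PV = const ⇒ V₂ = 35.9 L, P₂ = 261 kPa.
ΔU = 0 (ideal gas, T constant).
W = nRT ln(V₂/V₁) = 5.09×8.314×221×ln(0.159) = -17200 J.
Q = ΔU + W = -17200 J.
Net over both steps: W = 8860 J, Q = -6410 J, ΔU = -15300 J.

8860 J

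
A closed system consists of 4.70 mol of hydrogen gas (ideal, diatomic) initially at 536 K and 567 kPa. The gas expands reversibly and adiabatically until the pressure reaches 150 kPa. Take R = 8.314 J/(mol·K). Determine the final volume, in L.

V₁ = nRT₁/P₁ = 4.70×8.314×536/567 = 36.9 L.
Adiabatic: T₂/T₁ = (P₂/P₁)^((γ−1)/γ) ⇒ T₂ = 536×(0.265)^0.286 = 367 K; V₂ = 95.5 L.

95.5 L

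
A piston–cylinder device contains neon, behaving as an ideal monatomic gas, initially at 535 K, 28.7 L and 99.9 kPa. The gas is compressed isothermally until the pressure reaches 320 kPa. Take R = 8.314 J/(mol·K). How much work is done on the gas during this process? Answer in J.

3340 J

n = P₁V₁/(RT₁) = 99.9×28.7/(8.314×535) = 0.645 mol.
Isothermal: T stays 535 K; PV = const ⇒ V₂ = 8.96 L, P₂ = 320 kPa.
W = nRT ln(V₂/V₁) = 0.645×8.314×535×ln(0.312) = -3340 J.
Work done on the gas = −W_by = 3340 J.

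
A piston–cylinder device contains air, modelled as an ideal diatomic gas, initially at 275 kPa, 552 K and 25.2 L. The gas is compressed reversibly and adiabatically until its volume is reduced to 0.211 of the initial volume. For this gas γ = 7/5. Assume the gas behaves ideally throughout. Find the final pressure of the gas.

2430 kPa

Adiabatic: TV^(γ−1) = const ⇒ T₂ = 552×(4.74)^0.400 = 1030 K; PV^γ = const ⇒ P₂ = 2430 kPa.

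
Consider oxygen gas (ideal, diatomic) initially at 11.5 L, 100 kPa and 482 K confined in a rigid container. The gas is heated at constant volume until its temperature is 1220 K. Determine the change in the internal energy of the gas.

4400 J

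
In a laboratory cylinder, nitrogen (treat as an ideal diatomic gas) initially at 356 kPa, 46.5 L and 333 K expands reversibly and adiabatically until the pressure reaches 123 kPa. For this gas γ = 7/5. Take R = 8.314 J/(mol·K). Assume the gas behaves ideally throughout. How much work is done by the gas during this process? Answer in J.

n = P₁V₁/(RT₁) = 356×46.5/(8.314×333) = 5.98 mol.
Adiabatic: T₂/T₁ = (P₂/P₁)^((γ−1)/γ) ⇒ T₂ = 333×(0.346)^0.286 = 246 K; V₂ = 99.3 L.
ΔU = nCvΔT = 5.98×20.8×(246−333) = -10800 J.
Q = 0 for an adiabatic process, so W = −ΔU = 10800 J.

10800 J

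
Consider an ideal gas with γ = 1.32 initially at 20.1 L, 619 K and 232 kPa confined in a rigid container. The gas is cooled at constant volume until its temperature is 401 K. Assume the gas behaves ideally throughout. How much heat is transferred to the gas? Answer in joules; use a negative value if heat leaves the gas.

-5130 J

n = P₁V₁/(RT₁) = 232×20.1/(8.314×619) = 0.906 mol.
Isochoric: V stays 20.1 L; P/T = const ⇒ T₂ = 401 K, P₂ = 150 kPa.
W = 0 (no volume change).
ΔU = nCvΔT = 0.906×26.0×(401−619) = -5130 J.
Q = ΔU = -5130 J.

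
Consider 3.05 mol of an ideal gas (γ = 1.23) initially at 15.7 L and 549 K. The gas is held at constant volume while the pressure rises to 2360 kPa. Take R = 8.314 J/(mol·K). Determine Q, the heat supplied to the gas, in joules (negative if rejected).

101000 J

P₁ = nRT₁/V₁ = 3.05×8.314×549/15.7 = 887 kPa.
Isochoric: V stays 15.7 L; P/T = const ⇒ T₂ = 1460 K, P₂ = 2360 kPa.
W = 0 (no volume change).
ΔU = nCvΔT = 3.05×36.1×(1460−549) = 101000 J.
Q = ΔU = 101000 J.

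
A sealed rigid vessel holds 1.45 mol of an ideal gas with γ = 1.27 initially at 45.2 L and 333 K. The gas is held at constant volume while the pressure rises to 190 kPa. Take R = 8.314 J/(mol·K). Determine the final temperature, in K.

P₁ = nRT₁/V₁ = 1.45×8.314×333/45.2 = 88.8 kPa.
Isochoric: V stays 45.2 L; P/T = const ⇒ T₂ = 712 K, P₂ = 190 kPa.

712 K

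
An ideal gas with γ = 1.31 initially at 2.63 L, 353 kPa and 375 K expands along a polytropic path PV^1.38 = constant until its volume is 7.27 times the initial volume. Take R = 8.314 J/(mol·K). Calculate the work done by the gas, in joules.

n = P₁V₁/(RT₁) = 353×2.63/(8.314×375) = 0.298 mol.
Polytropic n=1.38: T₂ = T₁(V₁/V₂)^(n−1) = 375×(0.138)^0.38 = 176 K; P₂ = P₁(V₁/V₂)^n = 22.8 kPa.
W = (P₁V₁−P₂V₂)/(n−1) = (353×2.63−22.8×19.1)/0.38 = 1290 J.

1290 J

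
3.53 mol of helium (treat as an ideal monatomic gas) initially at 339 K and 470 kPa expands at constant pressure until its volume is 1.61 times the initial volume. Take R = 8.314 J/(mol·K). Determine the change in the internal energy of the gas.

V₁ = nRT₁/P₁ = 3.53×8.314×339/470 = 21.2 L.
Isobaric: P stays 470 kPa; V/T = const ⇒ T₂ = 546 K, V₂ = 34.1 L.
For an ideal gas ΔU = nCvΔT with Cv = (3/2)R = 12.5 J/(mol·K).
ΔU = 3.53×12.5×(546−339) = 9100 J.

9100 J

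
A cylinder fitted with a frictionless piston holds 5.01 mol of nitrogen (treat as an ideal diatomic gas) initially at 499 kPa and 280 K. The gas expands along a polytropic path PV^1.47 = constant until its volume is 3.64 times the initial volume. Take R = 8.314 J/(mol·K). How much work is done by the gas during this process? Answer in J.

11300 J

V₁ = nRT₁/P₁ = 5.01×8.314×280/499 = 23.4 L.
Polytropic n=1.47: T₂ = T₁(V₁/V₂)^(n−1) = 280×(0.275)^0.47 = 153 K; P₂ = P₁(V₁/V₂)^n = 74.7 kPa.
W = (P₁V₁−P₂V₂)/(n−1) = (499×23.4−74.7×85.1)/0.47 = 11300 J.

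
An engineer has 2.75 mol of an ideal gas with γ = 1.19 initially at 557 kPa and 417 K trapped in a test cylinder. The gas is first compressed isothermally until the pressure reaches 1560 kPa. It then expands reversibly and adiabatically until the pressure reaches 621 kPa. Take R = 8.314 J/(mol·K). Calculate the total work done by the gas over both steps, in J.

V₁ = nRT₁/P₁ = 2.75×8.314×417/557 = 17.1 L.
Step 1 — Isothermal: T stays 417 K; PV = const ⇒ V₂ = 6.11 L, P₂ = 1560 kPa.
ΔU = 0 (ideal gas, T constant).
W = nRT ln(V₂/V₁) = 2.75×8.314×417×ln(0.357) = -9820 J.
Q = ΔU + W = -9820 J.
State after step 1: P = 1560 kPa, V = 6.11 L, T = 417 K.
Step 2 — Adiabatic: T₂/T₁ = (P₂/P₁)^((γ−1)/γ) ⇒ T₂ = 417×(0.398)^0.160 = 360 K; V₂ = 13.3 L.
ΔU = nCvΔT = 2.75×43.8×(360−417) = -6860 J.
Q = 0 for an adiabatic process, so W = −ΔU = 6860 J.
Net over both steps: W = -2960 J, Q = -9820 J, ΔU = -6860 J.

-2960 J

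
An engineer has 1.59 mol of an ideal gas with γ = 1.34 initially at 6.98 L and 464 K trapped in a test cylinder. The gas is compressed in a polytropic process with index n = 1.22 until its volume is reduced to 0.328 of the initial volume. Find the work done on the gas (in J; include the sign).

P₁ = nRT₁/V₁ = 1.59×8.314×464/6.98 = 879 kPa.
Polytropic n=1.22: T₂ = T₁(V₁/V₂)^(n−1) = 464×(3.05)^0.22 = 593 K; P₂ = P₁(V₁/V₂)^n = 3420 kPa.
W = (P₁V₁−P₂V₂)/(n−1) = (879×6.98−3420×2.29)/0.22 = -7750 J.
Work done on the gas = −W_by = 7750 J.

7750 J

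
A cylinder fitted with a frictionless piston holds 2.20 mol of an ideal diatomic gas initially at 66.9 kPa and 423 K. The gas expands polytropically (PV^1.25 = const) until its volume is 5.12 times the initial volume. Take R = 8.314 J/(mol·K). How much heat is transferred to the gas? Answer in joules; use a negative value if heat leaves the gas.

V₁ = nRT₁/P₁ = 2.20×8.314×423/66.9 = 116 L.
Polytropic n=1.25: T₂ = T₁(V₁/V₂)^(n−1) = 423×(0.195)^0.25 = 281 K; P₂ = P₁(V₁/V₂)^n = 8.69 kPa.
W = (P₁V₁−P₂V₂)/(n−1) = (66.9×116−8.69×592)/0.25 = 10400 J.
ΔU = nCvΔT = 2.20×20.8×(281−423) = -6480 J.
Q = ΔU + W = 3890 J.

3890 J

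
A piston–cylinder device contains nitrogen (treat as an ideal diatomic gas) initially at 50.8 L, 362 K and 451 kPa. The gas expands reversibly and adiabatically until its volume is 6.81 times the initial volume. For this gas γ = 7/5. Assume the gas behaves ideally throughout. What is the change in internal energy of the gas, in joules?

-30700 J

n = P₁V₁/(RT₁) = 451×50.8/(8.314×362) = 7.61 mol.
Adiabatic: TV^(γ−1) = const ⇒ T₂ = 362×(0.147)^0.400 = 168 K; PV^γ = const ⇒ P₂ = 30.7 kPa.
For an ideal gas ΔU = nCvΔT with Cv = (5/2)R = 20.8 J/(mol·K).
ΔU = 7.61×20.8×(168−362) = -30700 J.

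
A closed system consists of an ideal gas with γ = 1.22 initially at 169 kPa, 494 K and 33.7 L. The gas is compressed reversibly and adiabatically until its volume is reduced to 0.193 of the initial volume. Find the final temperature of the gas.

709 K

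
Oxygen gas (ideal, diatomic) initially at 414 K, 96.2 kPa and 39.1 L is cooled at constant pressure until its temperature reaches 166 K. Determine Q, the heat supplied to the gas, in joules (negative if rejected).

n = P₁V₁/(RT₁) = 96.2×39.1/(8.314×414) = 1.09 mol.
Isobaric: P stays 96.2 kPa; V/T = const ⇒ T₂ = 166 K, V₂ = 15.7 L.
W = PΔV = 96.2×(15.7−39.1) kPa·L = -2250 J.
ΔU = nCvΔT = 1.09×20.8×(166−414) = -5630 J.
Q = ΔU + W = nCpΔT = -7890 J.

-7890 J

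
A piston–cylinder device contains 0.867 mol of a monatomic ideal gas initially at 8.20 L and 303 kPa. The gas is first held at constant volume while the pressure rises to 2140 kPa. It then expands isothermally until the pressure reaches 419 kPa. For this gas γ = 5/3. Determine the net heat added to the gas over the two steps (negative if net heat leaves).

T₁ = P₁V₁/(nR) = 303×8.20/(0.867×8.314) = 345 K.
Step 1 — Isochoric: V stays 8.20 L; P/T = const ⇒ T₂ = 2430 K, P₂ = 2140 kPa.
W = 0 (no volume change).
ΔU = nCvΔT = 0.867×12.5×(2430−345) = 22600 J.
Q = ΔU = 22600 J.
State after step 1: P = 2140 kPa, V = 8.20 L, T = 2430 K.
Step 2 — Isothermal: T stays 2430 K; PV = const ⇒ V₂ = 41.9 L, P₂ = 419 kPa.
ΔU = 0 (ideal gas, T constant).
W = nRT ln(V₂/V₁) = 0.867×8.314×2430×ln(5.11) = 28600 J.
Q = ΔU + W = 28600 J.
Net over both steps: W = 28600 J, Q = 51200 J, ΔU = 22600 J.

51200 J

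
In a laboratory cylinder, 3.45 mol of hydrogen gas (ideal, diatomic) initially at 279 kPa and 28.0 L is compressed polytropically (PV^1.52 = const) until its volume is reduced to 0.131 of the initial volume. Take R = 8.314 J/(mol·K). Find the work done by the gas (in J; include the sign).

T₁ = P₁V₁/(nR) = 279×28.0/(3.45×8.314) = 272 K.
Polytropic n=1.52: T₂ = T₁(V₁/V₂)^(n−1) = 272×(7.63)^0.52 = 784 K; P₂ = P₁(V₁/V₂)^n = 6130 kPa.
W = (P₁V₁−P₂V₂)/(n−1) = (279×28.0−6130×3.67)/0.52 = -28200 J.

-28200 J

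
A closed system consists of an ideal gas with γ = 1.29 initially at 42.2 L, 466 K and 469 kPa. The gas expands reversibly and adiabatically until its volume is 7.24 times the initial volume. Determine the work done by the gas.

29800 J

n = P₁V₁/(RT₁) = 469×42.2/(8.314×466) = 5.11 mol.
Adiabatic: TV^(γ−1) = const ⇒ T₂ = 466×(0.138)^0.290 = 262 K; PV^γ = const ⇒ P₂ = 36.5 kPa.
ΔU = nCvΔT = 5.11×28.7×(262−466) = -29800 J.
Q = 0 for an adiabatic process, so W = −ΔU = 29800 J.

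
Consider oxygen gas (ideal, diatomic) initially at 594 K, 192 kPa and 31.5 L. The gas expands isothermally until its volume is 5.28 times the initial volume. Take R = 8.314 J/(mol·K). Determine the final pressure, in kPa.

36.4 kPa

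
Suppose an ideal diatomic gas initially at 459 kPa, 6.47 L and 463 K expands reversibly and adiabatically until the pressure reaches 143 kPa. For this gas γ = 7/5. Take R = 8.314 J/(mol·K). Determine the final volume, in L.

Adiabatic: T₂/T₁ = (P₂/P₁)^((γ−1)/γ) ⇒ T₂ = 463×(0.312)^0.286 = 332 K; V₂ = 14.9 L.

14.9 L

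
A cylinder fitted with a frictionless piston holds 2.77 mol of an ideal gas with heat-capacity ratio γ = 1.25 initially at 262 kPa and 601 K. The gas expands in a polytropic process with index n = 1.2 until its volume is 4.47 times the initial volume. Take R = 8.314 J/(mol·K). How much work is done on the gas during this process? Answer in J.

V₁ = nRT₁/P₁ = 2.77×8.314×601/262 = 52.8 L.
Polytropic n=1.2: T₂ = T₁(V₁/V₂)^(n−1) = 601×(0.224)^0.20 = 445 K; P₂ = P₁(V₁/V₂)^n = 43.4 kPa.
W = (P₁V₁−P₂V₂)/(n−1) = (262×52.8−43.4×236)/0.20 = 17900 J.
Work done on the gas = −W_by = -17900 J.

-17900 J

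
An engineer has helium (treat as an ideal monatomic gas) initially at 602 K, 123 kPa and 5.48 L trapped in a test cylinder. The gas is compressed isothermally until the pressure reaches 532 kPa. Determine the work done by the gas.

-987 J

n = P₁V₁/(RT₁) = 123×5.48/(8.314×602) = 0.135 mol.
Isothermal: T stays 602 K; PV = const ⇒ V₂ = 1.27 L, P₂ = 532 kPa.
W = nRT ln(V₂/V₁) = 0.135×8.314×602×ln(0.231) = -987 J.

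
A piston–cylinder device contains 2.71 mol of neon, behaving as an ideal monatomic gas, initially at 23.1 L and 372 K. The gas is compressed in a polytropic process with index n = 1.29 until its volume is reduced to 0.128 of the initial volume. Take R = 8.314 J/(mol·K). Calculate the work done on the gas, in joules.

23600 J

P₁ = nRT₁/V₁ = 2.71×8.314×372/23.1 = 363 kPa.
Polytropic n=1.29: T₂ = T₁(V₁/V₂)^(n−1) = 372×(7.81)^0.29 = 675 K; P₂ = P₁(V₁/V₂)^n = 5150 kPa.
W = (P₁V₁−P₂V₂)/(n−1) = (363×23.1−5150×2.96)/0.29 = -23600 J.
Work done on the gas = −W_by = 23600 J.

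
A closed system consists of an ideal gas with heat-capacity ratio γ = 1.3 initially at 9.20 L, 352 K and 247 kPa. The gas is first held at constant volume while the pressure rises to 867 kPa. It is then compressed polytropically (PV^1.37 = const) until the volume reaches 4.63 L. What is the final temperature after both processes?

1590 K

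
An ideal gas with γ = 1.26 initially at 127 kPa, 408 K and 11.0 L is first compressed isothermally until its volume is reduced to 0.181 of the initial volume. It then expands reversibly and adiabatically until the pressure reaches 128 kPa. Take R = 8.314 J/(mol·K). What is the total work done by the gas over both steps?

n = P₁V₁/(RT₁) = 127×11.0/(8.314×408) = 0.412 mol.
Step 1 — Isothermal: T stays 408 K; PV = const ⇒ V₂ = 1.99 L, P₂ = 702 kPa.
ΔU = 0 (ideal gas, T constant).
W = nRT ln(V₂/V₁) = 0.412×8.314×408×ln(0.181) = -2390 J.
Q = ΔU + W = -2390 J.
State after step 1: P = 702 kPa, V = 1.99 L, T = 408 K.
Step 2 — Adiabatic: T₂/T₁ = (P₂/P₁)^((γ−1)/γ) ⇒ T₂ = 408×(0.182)^0.206 = 287 K; V₂ = 7.68 L.
ΔU = nCvΔT = 0.412×32.0×(287−408) = -1590 J.
Q = 0 for an adiabatic process, so W = −ΔU = 1590 J.
Net over both steps: W = -797 J, Q = -2390 J, ΔU = -1590 J.

-797 J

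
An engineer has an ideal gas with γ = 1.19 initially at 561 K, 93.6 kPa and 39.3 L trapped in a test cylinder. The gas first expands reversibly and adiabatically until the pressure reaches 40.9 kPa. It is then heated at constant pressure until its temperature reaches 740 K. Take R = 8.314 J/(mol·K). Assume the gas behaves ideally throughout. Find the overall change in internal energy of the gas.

n = P₁V₁/(RT₁) = 93.6×39.3/(8.314×561) = 0.789 mol.
Step 1 — Adiabatic: T₂/T₁ = (P₂/P₁)^((γ−1)/γ) ⇒ T₂ = 561×(0.437)^0.160 = 492 K; V₂ = 78.8 L.
ΔU = nCvΔT = 0.789×43.8×(492−561) = -2400 J.
Q = 0 for an adiabatic process, so W = −ΔU = 2400 J.
State after step 1: P = 40.9 kPa, V = 78.8 L, T = 492 K.
Step 2 — Isobaric: P stays 40.9 kPa; V/T = const ⇒ T₂ = 740 K, V₂ = 119 L.
W = PΔV = 40.9×(119−78.8) kPa·L = 1630 J.
ΔU = nCvΔT = 0.789×43.8×(740−492) = 8570 J.
Q = ΔU + W = nCpΔT = 10200 J.
Net over both steps: W = 4030 J, Q = 10200 J, ΔU = 6180 J.

6180 J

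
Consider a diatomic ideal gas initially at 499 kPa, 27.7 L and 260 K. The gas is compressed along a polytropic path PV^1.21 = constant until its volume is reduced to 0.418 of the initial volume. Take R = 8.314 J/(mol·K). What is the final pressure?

1430 kPa

Polytropic n=1.21: T₂ = T₁(V₁/V₂)^(n−1) = 260×(2.39)^0.21 = 312 K; P₂ = P₁(V₁/V₂)^n = 1430 kPa.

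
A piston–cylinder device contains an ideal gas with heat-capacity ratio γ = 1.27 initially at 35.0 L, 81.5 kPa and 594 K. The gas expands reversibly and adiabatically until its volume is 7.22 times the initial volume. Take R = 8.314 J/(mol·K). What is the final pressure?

Adiabatic: TV^(γ−1) = const ⇒ T₂ = 594×(0.139)^0.270 = 348 K; PV^γ = const ⇒ P₂ = 6.62 kPa.

6.62 kPa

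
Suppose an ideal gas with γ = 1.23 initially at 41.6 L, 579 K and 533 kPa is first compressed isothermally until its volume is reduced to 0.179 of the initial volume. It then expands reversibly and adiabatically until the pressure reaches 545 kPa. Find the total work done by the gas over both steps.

n = P₁V₁/(RT₁) = 533×41.6/(8.314×579) = 4.61 mol.
Step 1 — Isothermal: T stays 579 K; PV = const ⇒ V₂ = 7.45 L, P₂ = 2980 kPa.
ΔU = 0 (ideal gas, T constant).
W = nRT ln(V₂/V₁) = 4.61×8.314×579×ln(0.179) = -38100 J.
Q = ΔU + W = -38100 J.
State after step 1: P = 2980 kPa, V = 7.45 L, T = 579 K.
Step 2 — Adiabatic: T₂/T₁ = (P₂/P₁)^((γ−1)/γ) ⇒ T₂ = 579×(0.183)^0.187 = 421 K; V₂ = 29.6 L.
ΔU = nCvΔT = 4.61×36.1×(421−579) = -26200 J.
Q = 0 for an adiabatic process, so W = −ΔU = 26200 J.
Net over both steps: W = -11900 J, Q = -38100 J, ΔU = -26200 J.

-11900 J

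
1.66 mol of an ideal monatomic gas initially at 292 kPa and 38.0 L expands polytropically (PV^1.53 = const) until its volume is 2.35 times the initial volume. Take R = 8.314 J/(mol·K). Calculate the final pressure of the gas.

T₁ = P₁V₁/(nR) = 292×38.0/(1.66×8.314) = 804 K.
Polytropic n=1.53: T₂ = T₁(V₁/V₂)^(n−1) = 804×(0.426)^0.53 = 511 K; P₂ = P₁(V₁/V₂)^n = 79.0 kPa.

79.0 kPa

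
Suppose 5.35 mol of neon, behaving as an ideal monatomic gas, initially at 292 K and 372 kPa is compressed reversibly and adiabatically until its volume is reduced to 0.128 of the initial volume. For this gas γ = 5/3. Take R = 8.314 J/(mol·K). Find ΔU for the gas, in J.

V₁ = nRT₁/P₁ = 5.35×8.314×292/372 = 34.9 L.
Adiabatic: TV^(γ−1) = const ⇒ T₂ = 292×(7.81)^0.667 = 1150 K; PV^γ = const ⇒ P₂ = 11400 kPa.
For an ideal gas ΔU = nCvΔT with Cv = (3/2)R = 12.5 J/(mol·K).
ΔU = 5.35×12.5×(1150−292) = 57200 J.

57200 J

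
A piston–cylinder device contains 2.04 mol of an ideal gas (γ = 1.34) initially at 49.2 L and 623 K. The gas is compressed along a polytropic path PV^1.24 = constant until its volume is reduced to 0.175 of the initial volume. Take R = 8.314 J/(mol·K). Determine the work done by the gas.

-22900 J

P₁ = nRT₁/V₁ = 2.04×8.314×623/49.2 = 215 kPa.
Polytropic n=1.24: T₂ = T₁(V₁/V₂)^(n−1) = 623×(5.71)^0.24 = 947 K; P₂ = P₁(V₁/V₂)^n = 1860 kPa.
W = (P₁V₁−P₂V₂)/(n−1) = (215×49.2−1860×8.61)/0.24 = -22900 J.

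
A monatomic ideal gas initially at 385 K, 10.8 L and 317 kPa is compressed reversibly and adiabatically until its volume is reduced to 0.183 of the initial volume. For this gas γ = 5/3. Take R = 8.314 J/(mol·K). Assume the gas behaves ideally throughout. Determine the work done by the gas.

-10800 J

n = P₁V₁/(RT₁) = 317×10.8/(8.314×385) = 1.07 mol.
Adiabatic: TV^(γ−1) = const ⇒ T₂ = 385×(5.46)^0.667 = 1190 K; PV^γ = const ⇒ P₂ = 5370 kPa.
ΔU = nCvΔT = 1.07×12.5×(1190−385) = 10800 J.
Q = 0 for an adiabatic process, so W = −ΔU = -10800 J.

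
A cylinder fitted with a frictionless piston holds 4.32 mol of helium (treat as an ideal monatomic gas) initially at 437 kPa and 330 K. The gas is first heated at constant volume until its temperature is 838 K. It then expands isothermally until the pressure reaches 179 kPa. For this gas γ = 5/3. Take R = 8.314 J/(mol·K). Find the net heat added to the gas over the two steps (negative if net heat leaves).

82300 J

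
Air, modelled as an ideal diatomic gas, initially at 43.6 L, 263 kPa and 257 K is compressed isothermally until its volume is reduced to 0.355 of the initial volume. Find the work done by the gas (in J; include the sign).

-11900 J

n = P₁V₁/(RT₁) = 263×43.6/(8.314×257) = 5.37 mol.
Isothermal: T stays 257 K; PV = const ⇒ V₂ = 15.5 L, P₂ = 741 kPa.
W = nRT ln(V₂/V₁) = 5.37×8.314×257×ln(0.355) = -11900 J.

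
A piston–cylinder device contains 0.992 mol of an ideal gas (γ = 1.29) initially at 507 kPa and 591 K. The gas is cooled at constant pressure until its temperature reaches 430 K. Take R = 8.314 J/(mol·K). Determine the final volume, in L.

6.99 L

V₁ = nRT₁/P₁ = 0.992×8.314×591/507 = 9.61 L.
Isobaric: P stays 507 kPa; V/T = const ⇒ T₂ = 430 K, V₂ = 6.99 L.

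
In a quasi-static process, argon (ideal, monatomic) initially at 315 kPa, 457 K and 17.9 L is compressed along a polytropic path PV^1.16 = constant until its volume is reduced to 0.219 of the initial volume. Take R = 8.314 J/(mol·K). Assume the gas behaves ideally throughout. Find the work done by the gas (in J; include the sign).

n = P₁V₁/(RT₁) = 315×17.9/(8.314×457) = 1.48 mol.
Polytropic n=1.16: T₂ = T₁(V₁/V₂)^(n−1) = 457×(4.57)^0.16 = 583 K; P₂ = P₁(V₁/V₂)^n = 1830 kPa.
W = (P₁V₁−P₂V₂)/(n−1) = (315×17.9−1830×3.92)/0.16 = -9690 J.

-9690 J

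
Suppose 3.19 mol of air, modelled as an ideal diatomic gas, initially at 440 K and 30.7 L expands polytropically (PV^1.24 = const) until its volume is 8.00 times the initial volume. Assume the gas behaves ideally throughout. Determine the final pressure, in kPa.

28.8 kPa

P₁ = nRT₁/V₁ = 3.19×8.314×440/30.7 = 380 kPa.
Polytropic n=1.24: T₂ = T₁(V₁/V₂)^(n−1) = 440×(0.125)^0.24 = 267 K; P₂ = P₁(V₁/V₂)^n = 28.8 kPa.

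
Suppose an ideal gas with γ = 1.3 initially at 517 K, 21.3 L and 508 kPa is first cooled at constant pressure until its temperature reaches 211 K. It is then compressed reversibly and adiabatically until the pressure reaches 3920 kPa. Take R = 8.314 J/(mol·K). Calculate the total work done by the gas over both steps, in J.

-15300 J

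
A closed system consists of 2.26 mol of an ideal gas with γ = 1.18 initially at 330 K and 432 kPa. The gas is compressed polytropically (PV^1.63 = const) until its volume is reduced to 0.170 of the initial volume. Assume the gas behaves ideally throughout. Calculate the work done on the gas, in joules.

20200 J

V₁ = nRT₁/P₁ = 2.26×8.314×330/432 = 14.4 L.
Polytropic n=1.63: T₂ = T₁(V₁/V₂)^(n−1) = 330×(5.88)^0.63 = 1010 K; P₂ = P₁(V₁/V₂)^n = 7760 kPa.
W = (P₁V₁−P₂V₂)/(n−1) = (432×14.4−7760×2.44)/0.63 = -20200 J.
Work done on the gas = −W_by = 20200 J.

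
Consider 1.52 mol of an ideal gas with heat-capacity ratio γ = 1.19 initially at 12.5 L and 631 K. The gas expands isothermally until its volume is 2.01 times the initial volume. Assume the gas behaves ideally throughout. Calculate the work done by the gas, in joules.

P₁ = nRT₁/V₁ = 1.52×8.314×631/12.5 = 638 kPa.
Isothermal: T stays 631 K; PV = const ⇒ V₂ = 25.1 L, P₂ = 317 kPa.
W = nRT ln(V₂/V₁) = 1.52×8.314×631×ln(2.01) = 5570 J.

5570 J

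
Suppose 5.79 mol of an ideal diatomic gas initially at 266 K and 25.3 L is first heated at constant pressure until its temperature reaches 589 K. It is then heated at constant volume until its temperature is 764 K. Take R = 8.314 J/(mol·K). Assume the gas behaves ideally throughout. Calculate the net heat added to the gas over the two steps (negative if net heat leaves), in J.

75500 J

P₁ = nRT₁/V₁ = 5.79×8.314×266/25.3 = 506 kPa.
Step 1 — Isobaric: P stays 506 kPa; V/T = const ⇒ T₂ = 589 K, V₂ = 56.0 L.
W = PΔV = 506×(56.0−25.3) kPa·L = 15500 J.
ΔU = nCvΔT = 5.79×20.8×(589−266) = 38900 J.
Q = ΔU + W = nCpΔT = 54400 J.
State after step 1: P = 506 kPa, V = 56.0 L, T = 589 K.
Step 2 — Isochoric: V stays 56.0 L; P/T = const ⇒ T₂ = 764 K, P₂ = 656 kPa.
W = 0 (no volume change).
ΔU = nCvΔT = 5.79×20.8×(764−589) = 21100 J.
Q = ΔU = 21100 J.
Net over both steps: W = 15500 J, Q = 75500 J, ΔU = 59900 J.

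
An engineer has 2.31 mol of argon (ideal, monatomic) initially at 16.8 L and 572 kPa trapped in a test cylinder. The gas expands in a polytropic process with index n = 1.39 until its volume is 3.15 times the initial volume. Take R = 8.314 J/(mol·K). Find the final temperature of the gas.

T₁ = P₁V₁/(nR) = 572×16.8/(2.31×8.314) = 500 K.
Polytropic n=1.39: T₂ = T₁(V₁/V₂)^(n−1) = 500×(0.317)^0.39 = 320 K; P₂ = P₁(V₁/V₂)^n = 116 kPa.

320 K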